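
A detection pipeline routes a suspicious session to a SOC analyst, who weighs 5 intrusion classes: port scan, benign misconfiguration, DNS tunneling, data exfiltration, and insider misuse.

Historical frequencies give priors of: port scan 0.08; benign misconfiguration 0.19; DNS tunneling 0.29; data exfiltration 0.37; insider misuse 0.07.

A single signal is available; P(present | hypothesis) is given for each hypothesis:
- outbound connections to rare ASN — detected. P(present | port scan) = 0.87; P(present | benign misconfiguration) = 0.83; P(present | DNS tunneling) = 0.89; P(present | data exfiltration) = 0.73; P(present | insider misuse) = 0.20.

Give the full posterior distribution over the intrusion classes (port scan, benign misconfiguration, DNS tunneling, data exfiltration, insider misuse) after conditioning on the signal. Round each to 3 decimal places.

Multiply each prior by the likelihood of the signal:
  port scan: 0.08 × 0.87 = 0.0696
  benign misconfiguration: 0.19 × 0.83 = 0.1577
  DNS tunneling: 0.29 × 0.89 = 0.2581
  data exfiltration: 0.37 × 0.73 = 0.2701
  insider misuse: 0.07 × 0.20 = 0.014
The unnormalized weights sum to 0.7695.
P(port scan | evidence) = 0.0696 / 0.7695 ≈ 0.090
P(benign misconfiguration | evidence) = 0.1577 / 0.7695 ≈ 0.205
P(DNS tunneling | evidence) = 0.2581 / 0.7695 ≈ 0.335
P(data exfiltration | evidence) = 0.2701 / 0.7695 ≈ 0.351
P(insider misuse | evidence) = 0.014 / 0.7695 ≈ 0.018

0.090, 0.205, 0.335, 0.351, 0.018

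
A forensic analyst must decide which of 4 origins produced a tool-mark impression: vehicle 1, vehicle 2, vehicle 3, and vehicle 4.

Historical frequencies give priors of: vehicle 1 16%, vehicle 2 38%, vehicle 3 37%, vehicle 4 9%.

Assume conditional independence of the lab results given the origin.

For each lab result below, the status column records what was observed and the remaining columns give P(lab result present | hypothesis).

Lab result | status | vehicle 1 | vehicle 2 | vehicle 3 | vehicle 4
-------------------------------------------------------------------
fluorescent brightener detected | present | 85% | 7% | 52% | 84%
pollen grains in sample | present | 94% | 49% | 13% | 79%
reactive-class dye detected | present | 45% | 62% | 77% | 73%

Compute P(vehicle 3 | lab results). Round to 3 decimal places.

0.150

For each hypothesis, the unnormalized posterior weight is prior × product of the lab result likelihoods:
  vehicle 1: 0.16 × 0.85 × 0.94 × 0.45 = 0.057528
  vehicle 2: 0.38 × 0.07 × 0.49 × 0.62 = 0.0080811
  vehicle 3: 0.37 × 0.52 × 0.13 × 0.77 = 0.019259
  vehicle 4: 0.09 × 0.84 × 0.79 × 0.73 = 0.043599
Marginal likelihood of the evidence = 0.12847.
P(vehicle 3 | evidence) = 0.019259 / 0.12847 ≈ 0.150.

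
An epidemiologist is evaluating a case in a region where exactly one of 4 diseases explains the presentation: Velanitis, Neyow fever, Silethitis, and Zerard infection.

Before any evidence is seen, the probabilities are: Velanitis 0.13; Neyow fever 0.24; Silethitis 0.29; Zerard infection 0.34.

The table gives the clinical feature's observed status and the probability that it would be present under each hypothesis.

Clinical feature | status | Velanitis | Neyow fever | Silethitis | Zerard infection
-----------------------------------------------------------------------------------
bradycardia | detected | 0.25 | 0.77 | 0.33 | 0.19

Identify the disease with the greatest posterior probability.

For each hypothesis, the unnormalized posterior weight is prior × likelihood:
  Velanitis: 0.13 × 0.25 = 0.0325
  Neyow fever: 0.24 × 0.77 = 0.1848
  Silethitis: 0.29 × 0.33 = 0.0957
  Zerard infection: 0.34 × 0.19 = 0.0646
Marginal likelihood of the evidence = 0.3776.
P(Velanitis | evidence) ≈ 0.0325 / 0.3776 ≈ 0.086
P(Neyow fever | evidence) ≈ 0.1848 / 0.3776 ≈ 0.489
P(Silethitis | evidence) ≈ 0.0957 / 0.3776 ≈ 0.253
P(Zerard infection | evidence) ≈ 0.0646 / 0.3776 ≈ 0.171
The largest is 0.489, so Neyow fever is most probable.

Neyow fever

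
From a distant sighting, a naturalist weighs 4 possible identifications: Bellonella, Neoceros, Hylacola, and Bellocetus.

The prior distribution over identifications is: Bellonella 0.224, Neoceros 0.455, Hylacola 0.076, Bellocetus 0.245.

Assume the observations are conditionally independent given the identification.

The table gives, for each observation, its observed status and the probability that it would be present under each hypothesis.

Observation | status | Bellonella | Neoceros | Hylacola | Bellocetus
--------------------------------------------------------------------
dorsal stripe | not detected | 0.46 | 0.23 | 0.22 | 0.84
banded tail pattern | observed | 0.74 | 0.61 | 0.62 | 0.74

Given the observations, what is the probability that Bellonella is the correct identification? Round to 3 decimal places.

For each hypothesis, the unnormalized posterior weight is prior × product of the observation likelihoods (using 1 − P(present | H) for each absent observation):
  Bellonella: 0.224 × (1 − 0.46) × 0.74 = 0.08951
  Neoceros: 0.455 × (1 − 0.23) × 0.61 = 0.21371
  Hylacola: 0.076 × (1 − 0.22) × 0.62 = 0.036754
  Bellocetus: 0.245 × (1 − 0.84) × 0.74 = 0.029008
Marginal likelihood of the evidence = 0.36899.
P(Bellonella | evidence) = 0.08951 / 0.36899 ≈ 0.243.

0.243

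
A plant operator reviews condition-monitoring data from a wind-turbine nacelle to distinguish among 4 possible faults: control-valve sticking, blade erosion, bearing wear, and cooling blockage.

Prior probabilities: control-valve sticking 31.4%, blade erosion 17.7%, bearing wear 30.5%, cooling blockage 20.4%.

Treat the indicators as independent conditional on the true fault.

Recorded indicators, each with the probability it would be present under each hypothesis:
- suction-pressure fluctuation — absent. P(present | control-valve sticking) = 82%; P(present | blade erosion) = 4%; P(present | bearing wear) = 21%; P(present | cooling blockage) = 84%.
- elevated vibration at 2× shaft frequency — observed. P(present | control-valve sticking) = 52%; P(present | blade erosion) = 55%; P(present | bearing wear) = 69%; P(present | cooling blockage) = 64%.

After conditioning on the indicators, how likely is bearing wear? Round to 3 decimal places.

0.536

By Bayes' rule with conditional independence, the unnormalized weight for each hypothesis is prior × ∏ likelihoods (using 1 − P(present | H) for each absent indicator):
  control-valve sticking: 0.314 × (1 − 0.82) × 0.52 = 0.02939
  blade erosion: 0.177 × (1 − 0.04) × 0.55 = 0.093456
  bearing wear: 0.305 × (1 − 0.21) × 0.69 = 0.16626
  cooling blockage: 0.204 × (1 − 0.84) × 0.64 = 0.02089
The unnormalized weights sum to 0.30999.
P(bearing wear | evidence) = 0.16626 / 0.30999 ≈ 0.536.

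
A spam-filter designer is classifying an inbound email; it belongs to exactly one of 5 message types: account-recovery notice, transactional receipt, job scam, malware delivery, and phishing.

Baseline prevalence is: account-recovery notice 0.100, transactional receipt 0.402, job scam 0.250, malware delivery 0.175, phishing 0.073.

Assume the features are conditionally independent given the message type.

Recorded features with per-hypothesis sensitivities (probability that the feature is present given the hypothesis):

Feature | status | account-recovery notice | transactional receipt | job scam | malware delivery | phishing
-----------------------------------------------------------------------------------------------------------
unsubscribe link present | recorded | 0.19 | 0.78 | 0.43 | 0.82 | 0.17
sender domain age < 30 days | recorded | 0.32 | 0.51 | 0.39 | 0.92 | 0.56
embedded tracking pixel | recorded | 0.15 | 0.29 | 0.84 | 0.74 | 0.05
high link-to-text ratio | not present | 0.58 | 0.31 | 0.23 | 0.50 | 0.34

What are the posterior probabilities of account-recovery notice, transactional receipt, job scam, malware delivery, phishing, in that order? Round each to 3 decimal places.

Multiply each prior by the joint likelihood of the feature pattern (using 1 − P(present | H) for each absent feature):
  account-recovery notice: 0.100 × 0.19 × 0.32 × 0.15 × (1 − 0.58) = 0.00038304
  transactional receipt: 0.402 × 0.78 × 0.51 × 0.29 × (1 − 0.31) = 0.031999
  job scam: 0.250 × 0.43 × 0.39 × 0.84 × (1 − 0.23) = 0.027117
  malware delivery: 0.175 × 0.82 × 0.92 × 0.74 × (1 − 0.50) = 0.048847
  phishing: 0.073 × 0.17 × 0.56 × 0.05 × (1 − 0.34) = 0.00022934
The unnormalized weights sum to 0.10858.
P(account-recovery notice | evidence) = 0.00038304 / 0.10858 ≈ 0.004
P(transactional receipt | evidence) = 0.031999 / 0.10858 ≈ 0.295
P(job scam | evidence) = 0.027117 / 0.10858 ≈ 0.250
P(malware delivery | evidence) = 0.048847 / 0.10858 ≈ 0.450
P(phishing | evidence) = 0.00022934 / 0.10858 ≈ 0.002

0.004, 0.295, 0.250, 0.450, 0.002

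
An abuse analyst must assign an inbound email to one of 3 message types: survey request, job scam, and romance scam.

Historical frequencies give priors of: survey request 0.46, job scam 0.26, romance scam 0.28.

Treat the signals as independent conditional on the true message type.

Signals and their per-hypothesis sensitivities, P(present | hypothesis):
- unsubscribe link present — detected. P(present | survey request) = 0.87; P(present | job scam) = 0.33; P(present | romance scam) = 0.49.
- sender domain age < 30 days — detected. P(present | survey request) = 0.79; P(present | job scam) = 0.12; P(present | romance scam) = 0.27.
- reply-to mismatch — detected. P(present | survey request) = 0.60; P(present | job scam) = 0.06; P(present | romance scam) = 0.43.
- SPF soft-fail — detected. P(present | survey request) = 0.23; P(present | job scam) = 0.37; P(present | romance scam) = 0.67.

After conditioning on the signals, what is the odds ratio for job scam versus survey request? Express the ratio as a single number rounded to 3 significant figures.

The normalizing constant cancels in an odds ratio, so compute prior × likelihood for the two hypotheses only:
  job scam: 0.26 × 0.33 × 0.12 × 0.06 × 0.37 = 0.00022857
  survey request: 0.46 × 0.87 × 0.79 × 0.60 × 0.23 = 0.04363
Odds(job scam : survey request) = 0.00022857 / 0.04363 ≈ 0.00524.

0.00524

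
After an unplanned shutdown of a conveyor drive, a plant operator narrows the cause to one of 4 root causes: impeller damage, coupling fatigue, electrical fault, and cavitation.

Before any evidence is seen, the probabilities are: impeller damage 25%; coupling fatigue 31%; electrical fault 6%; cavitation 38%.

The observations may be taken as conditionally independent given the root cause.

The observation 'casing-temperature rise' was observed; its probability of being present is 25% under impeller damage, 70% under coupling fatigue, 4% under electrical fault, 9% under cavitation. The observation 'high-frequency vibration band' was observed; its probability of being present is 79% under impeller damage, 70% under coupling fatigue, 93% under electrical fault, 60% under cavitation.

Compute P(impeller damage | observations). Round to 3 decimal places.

0.220

Multiply each prior by the joint likelihood of the evidence pattern:
  impeller damage: 0.25 × 0.25 × 0.79 = 0.049375
  coupling fatigue: 0.31 × 0.70 × 0.70 = 0.1519
  electrical fault: 0.06 × 0.04 × 0.93 = 0.002232
  cavitation: 0.38 × 0.09 × 0.60 = 0.02052
Normalizing constant Z = 0.049375 + 0.1519 + 0.002232 + 0.02052 = 0.22403.
P(impeller damage | evidence) = 0.049375 / 0.22403 ≈ 0.220.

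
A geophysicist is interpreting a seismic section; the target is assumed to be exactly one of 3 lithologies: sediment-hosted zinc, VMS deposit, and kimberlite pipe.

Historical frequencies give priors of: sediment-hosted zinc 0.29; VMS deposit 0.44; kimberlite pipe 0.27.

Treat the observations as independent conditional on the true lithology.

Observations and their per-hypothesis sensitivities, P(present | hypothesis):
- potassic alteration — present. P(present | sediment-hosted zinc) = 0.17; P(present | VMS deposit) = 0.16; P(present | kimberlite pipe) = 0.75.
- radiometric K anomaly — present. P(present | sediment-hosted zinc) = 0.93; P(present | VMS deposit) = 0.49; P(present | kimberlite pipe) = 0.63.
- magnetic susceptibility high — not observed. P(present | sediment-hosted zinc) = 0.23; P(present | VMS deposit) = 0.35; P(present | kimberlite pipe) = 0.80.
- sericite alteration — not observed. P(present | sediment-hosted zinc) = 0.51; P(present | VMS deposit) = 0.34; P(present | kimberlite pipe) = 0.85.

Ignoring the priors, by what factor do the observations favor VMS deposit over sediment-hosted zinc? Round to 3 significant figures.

0.564

Take the product of per-observation likelihoods under each hypothesis (using 1 − P(present | H) for each absent observation), then divide.
  VMS deposit: 0.16 × 0.49 × (1 − 0.35) × (1 − 0.34) = 0.033634
  sediment-hosted zinc: 0.17 × 0.93 × (1 − 0.23) × (1 − 0.51) = 0.059651
Bayes factor = 0.033634 / 0.059651 ≈ 0.564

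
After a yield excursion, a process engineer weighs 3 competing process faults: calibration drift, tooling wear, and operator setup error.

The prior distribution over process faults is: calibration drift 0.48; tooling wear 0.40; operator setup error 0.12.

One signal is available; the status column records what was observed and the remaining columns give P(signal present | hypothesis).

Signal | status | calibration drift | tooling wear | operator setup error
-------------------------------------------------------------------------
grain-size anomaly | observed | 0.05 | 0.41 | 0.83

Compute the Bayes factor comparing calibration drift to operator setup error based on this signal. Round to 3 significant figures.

Likelihood of this signal under each hypothesis:
  calibration drift: 0.05
  operator setup error: 0.83
Bayes factor = 0.05 / 0.83 ≈ 0.0602

0.0602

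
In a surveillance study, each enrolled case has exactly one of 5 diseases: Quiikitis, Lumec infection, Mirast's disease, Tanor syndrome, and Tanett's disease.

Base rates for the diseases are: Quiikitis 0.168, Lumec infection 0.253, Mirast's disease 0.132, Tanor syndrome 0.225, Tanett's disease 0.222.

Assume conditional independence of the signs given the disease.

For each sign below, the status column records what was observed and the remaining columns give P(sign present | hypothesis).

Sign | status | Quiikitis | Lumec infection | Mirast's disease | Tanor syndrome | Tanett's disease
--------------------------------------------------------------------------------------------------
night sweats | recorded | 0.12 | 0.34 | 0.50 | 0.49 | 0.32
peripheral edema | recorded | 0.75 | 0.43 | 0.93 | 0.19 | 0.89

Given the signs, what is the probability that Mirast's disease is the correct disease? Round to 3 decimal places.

Multiply each prior by the joint likelihood of the sign pattern:
  Quiikitis: 0.168 × 0.12 × 0.75 = 0.01512
  Lumec infection: 0.253 × 0.34 × 0.43 = 0.036989
  Mirast's disease: 0.132 × 0.50 × 0.93 = 0.06138
  Tanor syndrome: 0.225 × 0.49 × 0.19 = 0.020948
  Tanett's disease: 0.222 × 0.32 × 0.89 = 0.063226
Normalizing constant Z = 0.01512 + 0.036989 + 0.06138 + 0.020948 + 0.063226 = 0.19766.
P(Mirast's disease | evidence) = 0.06138 / 0.19766 ≈ 0.311.

0.311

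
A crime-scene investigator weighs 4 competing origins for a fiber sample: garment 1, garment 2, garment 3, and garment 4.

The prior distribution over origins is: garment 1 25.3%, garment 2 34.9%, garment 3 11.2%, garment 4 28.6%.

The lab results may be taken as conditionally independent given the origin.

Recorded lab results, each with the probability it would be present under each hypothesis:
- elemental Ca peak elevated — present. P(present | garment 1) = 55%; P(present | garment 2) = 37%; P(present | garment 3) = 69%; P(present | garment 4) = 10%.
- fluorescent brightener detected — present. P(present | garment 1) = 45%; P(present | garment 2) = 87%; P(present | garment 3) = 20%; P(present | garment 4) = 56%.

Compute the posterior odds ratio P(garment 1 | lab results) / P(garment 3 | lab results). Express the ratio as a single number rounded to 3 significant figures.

The normalizing constant cancels in an odds ratio, so compute prior × likelihood for the two hypotheses only:
  garment 1: 0.253 × 0.55 × 0.45 = 0.062618
  garment 3: 0.112 × 0.69 × 0.20 = 0.015456
Posterior odds = 0.062618 / 0.015456 ≈ 4.05.

4.05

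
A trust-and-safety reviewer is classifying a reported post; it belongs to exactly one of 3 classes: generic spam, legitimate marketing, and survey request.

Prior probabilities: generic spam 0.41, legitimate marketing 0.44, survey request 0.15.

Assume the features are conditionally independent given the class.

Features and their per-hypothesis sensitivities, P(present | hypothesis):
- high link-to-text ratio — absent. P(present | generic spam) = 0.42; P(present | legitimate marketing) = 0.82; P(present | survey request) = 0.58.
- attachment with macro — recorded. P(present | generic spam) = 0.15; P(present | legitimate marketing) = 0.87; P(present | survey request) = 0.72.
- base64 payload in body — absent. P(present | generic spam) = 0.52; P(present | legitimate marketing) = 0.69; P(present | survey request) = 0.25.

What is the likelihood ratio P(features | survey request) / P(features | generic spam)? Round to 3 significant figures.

The Bayes factor is the ratio of the joint likelihoods of the feature pattern under the two hypotheses (using 1 − P(present | H) for each absent feature).
  survey request: (1 − 0.58) × 0.72 × (1 − 0.25) = 0.2268
  generic spam: (1 − 0.42) × 0.15 × (1 − 0.52) = 0.04176
Bayes factor = 0.2268 / 0.04176 ≈ 5.43

5.43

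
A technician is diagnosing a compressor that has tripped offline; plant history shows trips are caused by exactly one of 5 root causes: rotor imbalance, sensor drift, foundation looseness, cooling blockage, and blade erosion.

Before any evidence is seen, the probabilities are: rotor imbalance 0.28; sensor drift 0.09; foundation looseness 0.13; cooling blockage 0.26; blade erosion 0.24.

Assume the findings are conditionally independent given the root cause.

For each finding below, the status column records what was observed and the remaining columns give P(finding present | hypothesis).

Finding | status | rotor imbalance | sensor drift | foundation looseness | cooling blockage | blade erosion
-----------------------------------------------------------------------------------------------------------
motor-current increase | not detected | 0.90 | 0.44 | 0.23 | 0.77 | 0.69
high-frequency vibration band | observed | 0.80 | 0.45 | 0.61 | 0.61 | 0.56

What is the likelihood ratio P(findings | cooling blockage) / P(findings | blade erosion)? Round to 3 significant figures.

The Bayes factor is the ratio of the joint likelihoods of the evidence pattern under the two hypotheses (using 1 − P(present | H) for each absent finding).
  cooling blockage: (1 − 0.77) × 0.61 = 0.1403
  blade erosion: (1 − 0.69) × 0.56 = 0.1736
Bayes factor = 0.1403 / 0.1736 ≈ 0.808

0.808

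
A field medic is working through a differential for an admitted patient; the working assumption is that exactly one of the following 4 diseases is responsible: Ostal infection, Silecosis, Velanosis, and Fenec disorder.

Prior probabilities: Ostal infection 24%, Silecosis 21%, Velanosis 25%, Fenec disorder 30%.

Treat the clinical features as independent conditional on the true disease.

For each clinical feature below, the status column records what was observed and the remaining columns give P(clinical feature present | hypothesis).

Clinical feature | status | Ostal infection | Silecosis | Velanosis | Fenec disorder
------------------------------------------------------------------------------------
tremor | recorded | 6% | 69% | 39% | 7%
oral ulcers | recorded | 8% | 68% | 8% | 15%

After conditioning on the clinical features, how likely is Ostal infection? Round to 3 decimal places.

0.010

By Bayes' rule with conditional independence, the unnormalized weight for each hypothesis is prior × ∏ likelihoods:
  Ostal infection: 0.24 × 0.06 × 0.08 = 0.001152
  Silecosis: 0.21 × 0.69 × 0.68 = 0.098532
  Velanosis: 0.25 × 0.39 × 0.08 = 0.0078
  Fenec disorder: 0.30 × 0.07 × 0.15 = 0.00315
The unnormalized weights sum to 0.11063.
P(Ostal infection | evidence) = 0.001152 / 0.11063 ≈ 0.010.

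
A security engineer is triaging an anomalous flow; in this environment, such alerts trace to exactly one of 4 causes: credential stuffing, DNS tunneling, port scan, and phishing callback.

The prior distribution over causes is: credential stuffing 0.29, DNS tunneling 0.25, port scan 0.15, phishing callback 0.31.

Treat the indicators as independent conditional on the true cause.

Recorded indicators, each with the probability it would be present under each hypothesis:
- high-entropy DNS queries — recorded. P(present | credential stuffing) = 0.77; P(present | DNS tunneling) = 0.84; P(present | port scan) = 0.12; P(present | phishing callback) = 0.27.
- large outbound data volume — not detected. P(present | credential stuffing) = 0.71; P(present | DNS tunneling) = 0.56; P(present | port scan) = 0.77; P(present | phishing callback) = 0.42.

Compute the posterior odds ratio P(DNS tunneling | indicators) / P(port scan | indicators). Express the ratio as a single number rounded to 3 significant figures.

22.3

Posterior odds equal prior odds times the likelihood ratio; only the two competing hypotheses matter (using 1 − P(present | H) for each absent indicator).
  DNS tunneling: 0.25 × 0.84 × (1 − 0.56) = 0.0924
  port scan: 0.15 × 0.12 × (1 − 0.77) = 0.00414
Odds(DNS tunneling : port scan) = 0.0924 / 0.00414 ≈ 22.3.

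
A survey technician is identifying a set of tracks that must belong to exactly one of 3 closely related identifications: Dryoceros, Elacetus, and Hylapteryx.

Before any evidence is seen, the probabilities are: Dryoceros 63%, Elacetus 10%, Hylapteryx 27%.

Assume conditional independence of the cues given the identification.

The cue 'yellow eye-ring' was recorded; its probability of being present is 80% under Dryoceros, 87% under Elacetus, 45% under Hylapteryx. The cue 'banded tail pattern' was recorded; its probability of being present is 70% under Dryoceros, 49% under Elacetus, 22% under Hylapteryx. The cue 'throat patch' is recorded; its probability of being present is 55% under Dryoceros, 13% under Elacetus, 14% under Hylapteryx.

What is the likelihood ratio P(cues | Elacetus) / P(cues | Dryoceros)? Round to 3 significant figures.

The Bayes factor is the ratio of the joint likelihoods of the cue pattern under the two hypotheses.
  Elacetus: 0.87 × 0.49 × 0.13 = 0.055419
  Dryoceros: 0.80 × 0.70 × 0.55 = 0.308
Bayes factor = 0.055419 / 0.308 ≈ 0.180

0.180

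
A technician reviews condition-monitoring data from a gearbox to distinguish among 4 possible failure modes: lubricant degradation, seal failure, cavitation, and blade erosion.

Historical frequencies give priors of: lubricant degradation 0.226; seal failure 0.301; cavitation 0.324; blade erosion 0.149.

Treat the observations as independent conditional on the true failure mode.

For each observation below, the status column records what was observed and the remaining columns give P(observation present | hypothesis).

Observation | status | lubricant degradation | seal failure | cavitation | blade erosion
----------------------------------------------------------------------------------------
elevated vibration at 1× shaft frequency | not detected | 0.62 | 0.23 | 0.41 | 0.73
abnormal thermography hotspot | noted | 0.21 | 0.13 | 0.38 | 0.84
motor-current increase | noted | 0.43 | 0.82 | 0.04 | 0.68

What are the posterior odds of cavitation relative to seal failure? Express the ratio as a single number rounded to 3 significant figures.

0.118

Unnormalized posterior weight (prior times the observation likelihoods) for each of the two hypotheses (using 1 − P(present | H) for each absent observation):
  cavitation: 0.324 × (1 − 0.41) × 0.38 × 0.04 = 0.0029056
  seal failure: 0.301 × (1 − 0.23) × 0.13 × 0.82 = 0.024707
Odds(cavitation : seal failure) = 0.0029056 / 0.024707 ≈ 0.118.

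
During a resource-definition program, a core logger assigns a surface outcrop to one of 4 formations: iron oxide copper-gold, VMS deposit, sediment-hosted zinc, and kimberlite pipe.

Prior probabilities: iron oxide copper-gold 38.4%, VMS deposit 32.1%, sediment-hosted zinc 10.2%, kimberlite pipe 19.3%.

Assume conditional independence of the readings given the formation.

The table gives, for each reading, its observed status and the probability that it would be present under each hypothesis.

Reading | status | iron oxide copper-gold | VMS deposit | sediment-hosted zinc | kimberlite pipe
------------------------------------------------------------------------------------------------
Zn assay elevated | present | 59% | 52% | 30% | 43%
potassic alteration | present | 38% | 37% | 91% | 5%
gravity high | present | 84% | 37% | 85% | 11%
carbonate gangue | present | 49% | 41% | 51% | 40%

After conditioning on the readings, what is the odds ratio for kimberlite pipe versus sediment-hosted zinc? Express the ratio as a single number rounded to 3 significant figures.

The normalizing constant cancels in an odds ratio, so compute prior × likelihood for the two hypotheses only:
  kimberlite pipe: 0.193 × 0.43 × 0.05 × 0.11 × 0.40 = 0.00018258
  sediment-hosted zinc: 0.102 × 0.30 × 0.91 × 0.85 × 0.51 = 0.012071
Posterior odds = 0.00018258 / 0.012071 ≈ 0.0151.

0.0151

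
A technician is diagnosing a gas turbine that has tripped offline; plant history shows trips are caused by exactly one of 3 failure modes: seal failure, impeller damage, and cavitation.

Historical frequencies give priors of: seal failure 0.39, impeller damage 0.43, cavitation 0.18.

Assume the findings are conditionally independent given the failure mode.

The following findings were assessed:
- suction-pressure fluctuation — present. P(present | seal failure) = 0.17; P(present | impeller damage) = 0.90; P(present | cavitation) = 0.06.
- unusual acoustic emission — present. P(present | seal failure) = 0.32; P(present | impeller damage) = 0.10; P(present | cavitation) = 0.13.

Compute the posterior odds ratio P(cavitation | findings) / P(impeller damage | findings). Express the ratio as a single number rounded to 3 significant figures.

0.0363

The normalizing constant cancels in an odds ratio, so compute prior × likelihood for the two hypotheses only:
  cavitation: 0.18 × 0.06 × 0.13 = 0.001404
  impeller damage: 0.43 × 0.90 × 0.10 = 0.0387
Odds(cavitation : impeller damage) = 0.001404 / 0.0387 ≈ 0.0363.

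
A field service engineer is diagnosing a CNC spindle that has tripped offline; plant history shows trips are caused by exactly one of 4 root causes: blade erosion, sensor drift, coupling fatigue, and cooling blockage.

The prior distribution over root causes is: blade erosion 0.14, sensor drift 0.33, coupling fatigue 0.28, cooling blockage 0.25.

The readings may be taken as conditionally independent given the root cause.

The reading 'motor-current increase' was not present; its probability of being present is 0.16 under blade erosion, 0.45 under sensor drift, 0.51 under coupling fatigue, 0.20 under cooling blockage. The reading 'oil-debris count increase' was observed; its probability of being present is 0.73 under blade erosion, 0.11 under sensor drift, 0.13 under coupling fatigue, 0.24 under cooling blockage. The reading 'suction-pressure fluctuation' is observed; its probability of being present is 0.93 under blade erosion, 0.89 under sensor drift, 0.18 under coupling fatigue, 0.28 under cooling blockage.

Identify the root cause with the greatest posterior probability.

blade erosion

For each hypothesis, the unnormalized posterior weight is prior × product of the reading likelihoods (using 1 − P(present | H) for each absent reading):
  blade erosion: 0.14 × (1 − 0.16) × 0.73 × 0.93 = 0.079839
  sensor drift: 0.33 × (1 − 0.45) × 0.11 × 0.89 = 0.017769
  coupling fatigue: 0.28 × (1 − 0.51) × 0.13 × 0.18 = 0.0032105
  cooling blockage: 0.25 × (1 − 0.20) × 0.24 × 0.28 = 0.01344
The unnormalized weights sum to 0.11426.
P(blade erosion | evidence) ≈ 0.079839 / 0.11426 ≈ 0.699
P(sensor drift | evidence) ≈ 0.017769 / 0.11426 ≈ 0.156
P(coupling fatigue | evidence) ≈ 0.0032105 / 0.11426 ≈ 0.028
P(cooling blockage | evidence) ≈ 0.01344 / 0.11426 ≈ 0.118
The largest is 0.699, so blade erosion is most probable.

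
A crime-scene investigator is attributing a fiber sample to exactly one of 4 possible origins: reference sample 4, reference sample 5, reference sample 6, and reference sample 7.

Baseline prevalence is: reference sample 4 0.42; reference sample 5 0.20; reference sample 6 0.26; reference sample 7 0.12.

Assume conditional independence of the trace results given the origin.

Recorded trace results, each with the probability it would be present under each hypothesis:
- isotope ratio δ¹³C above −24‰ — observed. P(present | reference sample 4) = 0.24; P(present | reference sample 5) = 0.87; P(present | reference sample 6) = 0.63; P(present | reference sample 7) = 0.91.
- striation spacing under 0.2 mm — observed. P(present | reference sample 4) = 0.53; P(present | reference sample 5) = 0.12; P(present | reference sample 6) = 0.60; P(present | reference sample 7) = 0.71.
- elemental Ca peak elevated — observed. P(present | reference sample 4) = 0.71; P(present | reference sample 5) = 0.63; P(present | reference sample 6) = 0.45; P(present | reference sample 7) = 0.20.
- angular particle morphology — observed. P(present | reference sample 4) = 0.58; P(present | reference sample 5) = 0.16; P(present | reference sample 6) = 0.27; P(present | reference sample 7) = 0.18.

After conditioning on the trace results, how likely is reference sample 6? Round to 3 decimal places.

0.307

Multiply each prior by the joint likelihood of the trace result pattern:
  reference sample 4: 0.42 × 0.24 × 0.53 × 0.71 × 0.58 = 0.022
  reference sample 5: 0.20 × 0.87 × 0.12 × 0.63 × 0.16 = 0.0021047
  reference sample 6: 0.26 × 0.63 × 0.60 × 0.45 × 0.27 = 0.011941
  reference sample 7: 0.12 × 0.91 × 0.71 × 0.20 × 0.18 = 0.0027912
Marginal likelihood of the evidence = 0.038837.
P(reference sample 6 | evidence) = 0.011941 / 0.038837 ≈ 0.307.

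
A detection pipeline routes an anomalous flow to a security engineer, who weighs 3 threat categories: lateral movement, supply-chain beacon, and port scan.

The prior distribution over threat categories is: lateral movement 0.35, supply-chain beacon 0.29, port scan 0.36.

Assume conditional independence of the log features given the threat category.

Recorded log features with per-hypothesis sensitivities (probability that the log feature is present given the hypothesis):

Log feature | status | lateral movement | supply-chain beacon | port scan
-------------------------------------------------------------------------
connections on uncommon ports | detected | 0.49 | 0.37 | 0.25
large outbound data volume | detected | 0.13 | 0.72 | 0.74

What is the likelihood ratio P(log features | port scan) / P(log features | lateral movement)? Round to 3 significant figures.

2.90

Take the product of per-log feature likelihoods under each hypothesis, then divide.
  port scan: 0.25 × 0.74 = 0.185
  lateral movement: 0.49 × 0.13 = 0.0637
Bayes factor = 0.185 / 0.0637 ≈ 2.90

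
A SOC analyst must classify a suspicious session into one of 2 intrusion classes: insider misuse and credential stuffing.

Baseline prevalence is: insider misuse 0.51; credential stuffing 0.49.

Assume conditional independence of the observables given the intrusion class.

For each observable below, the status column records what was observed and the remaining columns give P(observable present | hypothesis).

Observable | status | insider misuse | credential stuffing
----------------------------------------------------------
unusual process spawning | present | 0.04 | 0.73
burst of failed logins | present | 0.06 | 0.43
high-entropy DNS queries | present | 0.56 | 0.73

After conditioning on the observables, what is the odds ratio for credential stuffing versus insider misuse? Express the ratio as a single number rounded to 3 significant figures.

Posterior odds equal prior odds times the likelihood ratio; only the two competing hypotheses matter.
  credential stuffing: 0.49 × 0.73 × 0.43 × 0.73 = 0.11228
  insider misuse: 0.51 × 0.04 × 0.06 × 0.56 = 0.00068544
Posterior odds = 0.11228 / 0.00068544 ≈ 164.

164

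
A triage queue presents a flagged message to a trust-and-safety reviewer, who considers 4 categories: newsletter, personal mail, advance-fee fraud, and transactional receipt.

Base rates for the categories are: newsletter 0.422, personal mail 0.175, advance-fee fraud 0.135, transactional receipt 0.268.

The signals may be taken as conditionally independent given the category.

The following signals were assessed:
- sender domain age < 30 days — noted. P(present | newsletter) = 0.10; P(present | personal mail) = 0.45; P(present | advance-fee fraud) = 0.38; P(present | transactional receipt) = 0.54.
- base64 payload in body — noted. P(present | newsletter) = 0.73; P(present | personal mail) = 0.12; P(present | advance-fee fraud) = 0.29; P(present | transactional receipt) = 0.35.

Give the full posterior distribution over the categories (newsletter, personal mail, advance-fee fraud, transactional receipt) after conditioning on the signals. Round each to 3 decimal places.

For each hypothesis, the unnormalized posterior weight is prior × product of the signal likelihoods:
  newsletter: 0.422 × 0.10 × 0.73 = 0.030806
  personal mail: 0.175 × 0.45 × 0.12 = 0.00945
  advance-fee fraud: 0.135 × 0.38 × 0.29 = 0.014877
  transactional receipt: 0.268 × 0.54 × 0.35 = 0.050652
The unnormalized weights sum to 0.10579.
P(newsletter | evidence) = 0.030806 / 0.10579 ≈ 0.291
P(personal mail | evidence) = 0.00945 / 0.10579 ≈ 0.089
P(advance-fee fraud | evidence) = 0.014877 / 0.10579 ≈ 0.141
P(transactional receipt | evidence) = 0.050652 / 0.10579 ≈ 0.479

0.291, 0.089, 0.141, 0.479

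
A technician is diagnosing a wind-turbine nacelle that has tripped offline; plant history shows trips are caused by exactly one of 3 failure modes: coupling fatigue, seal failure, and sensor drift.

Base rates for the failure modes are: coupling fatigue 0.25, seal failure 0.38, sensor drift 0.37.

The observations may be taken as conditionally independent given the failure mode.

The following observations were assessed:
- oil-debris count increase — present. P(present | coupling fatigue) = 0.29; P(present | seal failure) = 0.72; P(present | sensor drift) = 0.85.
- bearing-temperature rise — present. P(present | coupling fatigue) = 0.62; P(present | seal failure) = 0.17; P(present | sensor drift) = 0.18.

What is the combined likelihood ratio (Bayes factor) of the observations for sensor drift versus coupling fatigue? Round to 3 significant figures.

0.851

Joint likelihood of the evidence pattern under each hypothesis:
  sensor drift: 0.85 × 0.18 = 0.153
  coupling fatigue: 0.29 × 0.62 = 0.1798
Bayes factor = 0.153 / 0.1798 ≈ 0.851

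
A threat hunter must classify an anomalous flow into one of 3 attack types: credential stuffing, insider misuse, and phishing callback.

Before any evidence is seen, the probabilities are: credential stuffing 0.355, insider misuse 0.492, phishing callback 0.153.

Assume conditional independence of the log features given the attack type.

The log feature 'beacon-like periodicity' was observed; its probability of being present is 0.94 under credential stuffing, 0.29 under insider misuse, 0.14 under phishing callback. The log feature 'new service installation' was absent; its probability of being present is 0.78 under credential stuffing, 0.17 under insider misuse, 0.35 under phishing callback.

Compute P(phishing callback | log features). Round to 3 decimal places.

Multiply each prior by the joint likelihood of the log feature pattern (using 1 − P(present | H) for each absent log feature):
  credential stuffing: 0.355 × 0.94 × (1 − 0.78) = 0.073414
  insider misuse: 0.492 × 0.29 × (1 − 0.17) = 0.11842
  phishing callback: 0.153 × 0.14 × (1 − 0.35) = 0.013923
The unnormalized weights sum to 0.20576.
P(phishing callback | evidence) = 0.013923 / 0.20576 ≈ 0.068.

0.068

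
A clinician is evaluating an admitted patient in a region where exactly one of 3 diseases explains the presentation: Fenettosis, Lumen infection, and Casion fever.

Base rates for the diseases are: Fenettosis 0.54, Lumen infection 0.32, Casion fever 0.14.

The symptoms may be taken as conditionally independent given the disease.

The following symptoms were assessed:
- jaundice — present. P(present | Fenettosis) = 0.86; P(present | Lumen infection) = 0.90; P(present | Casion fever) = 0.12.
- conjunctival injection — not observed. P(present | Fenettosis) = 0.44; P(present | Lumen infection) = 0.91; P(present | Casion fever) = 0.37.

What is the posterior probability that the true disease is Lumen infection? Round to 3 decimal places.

0.087

Multiply each prior by the joint likelihood of the symptom pattern (using 1 − P(present | H) for each absent symptom):
  Fenettosis: 0.54 × 0.86 × (1 − 0.44) = 0.26006
  Lumen infection: 0.32 × 0.90 × (1 − 0.91) = 0.02592
  Casion fever: 0.14 × 0.12 × (1 − 0.37) = 0.010584
Normalizing constant Z = 0.26006 + 0.02592 + 0.010584 = 0.29657.
P(Lumen infection | evidence) = 0.02592 / 0.29657 ≈ 0.087.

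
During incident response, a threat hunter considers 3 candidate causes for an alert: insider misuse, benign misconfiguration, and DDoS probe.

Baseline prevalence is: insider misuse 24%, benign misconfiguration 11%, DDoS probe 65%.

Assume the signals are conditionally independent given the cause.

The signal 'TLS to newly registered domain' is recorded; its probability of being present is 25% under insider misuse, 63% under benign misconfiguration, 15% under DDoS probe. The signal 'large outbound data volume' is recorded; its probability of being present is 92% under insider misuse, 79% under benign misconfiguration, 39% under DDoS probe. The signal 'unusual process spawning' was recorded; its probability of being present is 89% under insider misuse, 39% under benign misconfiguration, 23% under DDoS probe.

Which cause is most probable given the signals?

insider misuse

By Bayes' rule with conditional independence, the unnormalized weight for each hypothesis is prior × ∏ likelihoods:
  insider misuse: 0.24 × 0.25 × 0.92 × 0.89 = 0.049128
  benign misconfiguration: 0.11 × 0.63 × 0.79 × 0.39 = 0.021351
  DDoS probe: 0.65 × 0.15 × 0.39 × 0.23 = 0.0087458
Marginal likelihood of the evidence = 0.079225.
P(insider misuse | evidence) ≈ 0.049128 / 0.079225 ≈ 0.620
P(benign misconfiguration | evidence) ≈ 0.021351 / 0.079225 ≈ 0.270
P(DDoS probe | evidence) ≈ 0.0087458 / 0.079225 ≈ 0.110
The largest is 0.620, so insider misuse is most probable.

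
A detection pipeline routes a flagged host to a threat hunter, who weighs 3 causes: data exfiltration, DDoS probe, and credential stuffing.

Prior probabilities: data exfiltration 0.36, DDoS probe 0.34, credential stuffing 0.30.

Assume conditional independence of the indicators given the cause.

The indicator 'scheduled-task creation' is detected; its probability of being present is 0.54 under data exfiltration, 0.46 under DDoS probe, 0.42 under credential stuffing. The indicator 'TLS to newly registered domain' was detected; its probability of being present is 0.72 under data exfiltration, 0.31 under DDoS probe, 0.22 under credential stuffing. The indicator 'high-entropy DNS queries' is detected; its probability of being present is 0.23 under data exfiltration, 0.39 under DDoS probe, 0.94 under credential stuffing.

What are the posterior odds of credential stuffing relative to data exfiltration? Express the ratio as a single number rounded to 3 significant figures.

0.809

Unnormalized posterior weight (prior times the indicator likelihoods) for each of the two hypotheses:
  credential stuffing: 0.30 × 0.42 × 0.22 × 0.94 = 0.026057
  data exfiltration: 0.36 × 0.54 × 0.72 × 0.23 = 0.032193
Odds(credential stuffing : data exfiltration) = 0.026057 / 0.032193 ≈ 0.809.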